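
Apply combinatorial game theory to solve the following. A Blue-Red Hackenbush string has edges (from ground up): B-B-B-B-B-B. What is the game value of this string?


Edges (from ground): B-B-B-B-B-B
By Berlekamp's sign-expansion rule, a Blue-Red Hackenbush stalk has the value of the surreal number whose sign sequence is the edge sequence with B -> + and R -> -.
Sign sequence: ++++++
Trace the sign expansion in the surreal number tree, starting from 0:
Edge 1: B (sign +) -> bounds (0, +inf), value = 1
Edge 2: B (sign +) -> bounds (1, +inf), value = 2
Edge 3: B (sign +) -> bounds (2, +inf), value = 3
Edge 4: B (sign +) -> bounds (3, +inf), value = 4
Edge 5: B (sign +) -> bounds (4, +inf), value = 5
Edge 6: B (sign +) -> bounds (5, +inf), value = 6
Game value = 6

6


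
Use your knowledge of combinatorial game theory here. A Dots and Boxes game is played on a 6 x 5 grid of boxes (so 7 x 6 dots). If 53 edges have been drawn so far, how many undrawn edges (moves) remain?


Grid: 6 x 5 boxes, i.e. 7 rows and 6 columns of dots.
Horizontal edges: (rows + 1) * cols = 7 * 5 = 35
Vertical edges: rows * (cols + 1) = 6 * 6 = 36
Total edges: 35 + 36 = 71
Edges drawn: 53
Remaining: 71 - 53 = 18

18


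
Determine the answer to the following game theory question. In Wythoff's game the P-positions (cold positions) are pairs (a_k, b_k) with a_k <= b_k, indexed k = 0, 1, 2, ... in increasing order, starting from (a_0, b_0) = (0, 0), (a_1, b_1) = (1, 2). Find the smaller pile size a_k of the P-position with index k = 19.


By Wythoff's theorem, a_k = floor(k * phi) and b_k = floor(k * phi^2) = a_k + k, where phi = (1 + sqrt(5))/2 is the golden ratio.
phi = (1 + sqrt(5))/2 = 1.618034
k = 19
k * phi = 19 * 1.618034 = 30.742646
a_19 = floor(k * phi) = 30

30


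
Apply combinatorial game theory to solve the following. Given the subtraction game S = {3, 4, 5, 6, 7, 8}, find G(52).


The subtraction set is S = {3, 4, 5, 6, 7, 8}.
G(k) = mex{ G(k - s) : s in S, s <= k }. We compute iteratively: G(0) = 0.
G(1) = mex({}) = 0
G(2) = mex({}) = 0
G(3) = mex({0}) = 1
G(4) = mex({0}) = 1
G(5) = mex({0}) = 1
G(6) = mex({0, 1}) = 2
G(7) = mex({0, 1}) = 2
G(8) = mex({0, 1}) = 2
G(9) = mex({0, 1, 2}) = 3
G(10) = mex({0, 1, 2}) = 3
G(11) = mex({1, 2}) = 0
G(12) = mex({1, 2, 3}) = 0
G(13) = mex({1, 2, 3}) = 0
G(14) = mex({0, 2, 3}) = 1
G(15) = mex({0, 2, 3}) = 1
G(16) = mex({0, 2, 3}) = 1
G(17) = mex({0, 1, 3}) = 2
G(18) = mex({0, 1, 3}) = 2
Observe that G(11)..G(18) = 0, 0, 0, 1, 1, 1, 2, 2 repeats G(0)..G(7) = 0, 0, 0, 1, 1, 1, 2, 2.
For k >= max(S) = 8, G(k) is determined by the previous 8 values G(k-8)..G(k-1); a window of 8 consecutive values has recurred shifted by 11, so by induction G(k + 11) = G(k) for all k >= 0: the sequence is periodic from the start with period 11.
One period: G(0..10) = 0, 0, 0, 1, 1, 1, 2, 2, 2, 3, 3.
52 mod 11 = 8, so G(52) = G(8) = 2.

2


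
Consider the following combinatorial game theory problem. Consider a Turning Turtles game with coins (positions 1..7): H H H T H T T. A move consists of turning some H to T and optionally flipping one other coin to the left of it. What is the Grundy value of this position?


Coins: H H H T H T T
Key fact: a single head at position k behaves exactly like a Nim heap of size k (turning it to T and optionally flipping a coin at j < k corresponds to moving the heap from k to j, or to 0), and heads combine as a disjunctive sum (two heads at the same place would cancel, matching j XOR j = 0). So the Nim-value is the XOR of the 1-indexed positions of the heads.
Face-up positions (1-indexed): [1, 2, 3, 5]
XOR 0 with 1: 0 XOR 1 = 1
XOR 1 with 2: 1 XOR 2 = 3
XOR 3 with 3: 3 XOR 3 = 0
XOR 0 with 5: 0 XOR 5 = 5
Nim-value = 5

5


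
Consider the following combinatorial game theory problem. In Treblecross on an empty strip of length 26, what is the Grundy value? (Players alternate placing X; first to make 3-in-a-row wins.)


Treblecross: place X on empty cells; 3-in-a-row wins.
Playing within two cells of an existing X lets the opponent win at once, so sensible play treats the cells i-2..i+2 around each X as dead. The player left with no safe cell loses, so this is a normal-play take-away game on strips of safe cells.
Placing X at cell i (0-indexed) of a strip of k safe cells leaves independent strips of sizes max(0, i-2) and max(0, k-i-3). Hence G(k) = mex{ G(max(0,i-2)) XOR G(max(0,k-i-3)) : 0 <= i < k }, with G(0) = 0.
G(1): splits (0,0):0^0=0 -> mex({0}) = 1
G(2): splits (0,0):0^0=0 -> mex({0}) = 1
G(3): splits (0,0):0^0=0 -> mex({0}) = 1
G(4): splits (0,1):0^1=1 (0,0):0^0=0 -> mex({0, 1}) = 2
G(5): splits (0,2):0^1=1 (0,1):0^1=1 (0,0):0^0=0 -> mex({0, 1}) = 2
G(6) = mex({1}) = 0
G(7) = mex({0, 1, 2}) = 3
G(8) = mex({0, 1, 2}) = 3
G(9) = mex({0, 2}) = 1
G(10) = mex({0, 2, 3}) = 1
G(11) = mex({0, 3}) = 1
G(12) = mex({1, 3}) = 0
G(13) = mex({0, 1, 2, 3}) = 4
G(14) = mex({0, 1, 2}) = 3
G(15) = mex({0, 1, 2}) = 3
G(16) = mex({0, 1, 2, 4}) = 3
G(17) = mex({0, 1, 3, 4}) = 2
G(18) = mex({0, 1, 3, 4}) = 2
G(19) = mex({0, 1, 3, 5}) = 2
G(20) = mex({0, 1, 2, 3, 5}) = 4
G(21) = mex({0, 1, 2, 3, 5}) = 4
G(22) = mex({1, 2, 6}) = 0
G(23) = mex({0, 1, 2, 3, 4, 6}) = 5
G(24) = mex({0, 1, 2, 3, 4}) = 5
G(25) = mex({0, 1, 3, 4, 7}) = 2
G(26) = mex({0, 1, 3, 4, 5, 7}) = 2
Therefore G(26) = 2.

2


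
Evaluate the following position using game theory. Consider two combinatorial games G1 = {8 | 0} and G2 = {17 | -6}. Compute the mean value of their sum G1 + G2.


G1 = {8 | 0}, G2 = {17 | -6}
Each is a switch {a | b} with numbers a > b; its mean value is (a + b)/2, and mean value is additive over game sums: m(G1 + G2) = m(G1) + m(G2).
Mean of G1 = (8 + (0))/2 = 8/2 = 4
Mean of G2 = (17 + (-6))/2 = 11/2 = 11/2
Mean of G1 + G2 = 4 + 11/2 = 19/2

19/2


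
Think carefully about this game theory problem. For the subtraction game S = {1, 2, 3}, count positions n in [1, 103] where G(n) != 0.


Subtraction set S = {1, 2, 3}, so G(n) = n mod 4.
G(n) = 0 when n is a multiple of 4.
Multiples of 4 in [1, 103]: 25
N-positions (nonzero Grundy) = 103 - 25 = 78

78


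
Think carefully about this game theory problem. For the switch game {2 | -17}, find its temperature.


The game is {2 | -17}, a switch {a | b} with numbers a > b.
Cooling {a | b} by t gives {a - t | b + t}, which stops being hot when a - t = b + t, i.e. at t = (a - b)/2. So the temperature of a switch is (a - b)/2.
Temperature = (Left option - Right option) / 2
= (2 - (-17)) / 2
= 19 / 2
= 19/2

19/2


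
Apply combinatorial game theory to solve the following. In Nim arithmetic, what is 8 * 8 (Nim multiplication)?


Nim multiplication is bilinear over XOR: (u XOR v) * w = (u*w) XOR (v*w).
So we split each operand into its bit components and XOR the pairwise Nim products.
8 = 8 (as XOR of powers of 2).
8 = 8 (as XOR of powers of 2).
Using the standard Nim-product table on single bits:
  2*2 = 3,   2*4 = 8,   2*8 = 12,
  4*4 = 6,   4*8 = 11,  8*8 = 13,
and  1*x = x (identity), k*l = l*k (commutative).
Pairwise Nim products:
  8 * 8 = 13
XOR them: 13 = 13.
Result: 8 * 8 = 13 (in Nim).

13


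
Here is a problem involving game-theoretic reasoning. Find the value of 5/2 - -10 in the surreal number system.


x = 5/2, y = -10
Converting to common denominator: 2
x = 5/2, y = -20/2
x - y = 5/2 - -10 = 25/2

25/2


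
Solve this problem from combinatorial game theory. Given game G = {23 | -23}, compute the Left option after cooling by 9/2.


Original game: {23 | -23} (a switch {a | b} with a > b).
Cooling by t (for t below the temperature (a - b)/2 = 23) taxes each move by t: {a | b} cooled by t is {a - t | b + t}.
Cooling amount: t = 9/2
Cooled Left option: 23 - 9/2 = 37/2
Cooled Right option: -23 + 9/2 = -37/2
Cooled game: {37/2 | -37/2}
Left option = 37/2

37/2


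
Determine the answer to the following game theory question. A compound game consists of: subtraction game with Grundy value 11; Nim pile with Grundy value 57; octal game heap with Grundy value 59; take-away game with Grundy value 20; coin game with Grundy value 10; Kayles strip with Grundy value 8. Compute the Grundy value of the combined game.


By the Sprague-Grundy theorem, the Grundy value of a sum of games is the XOR of individual Grundy values.
subtraction game: Grundy value = 11. Running XOR: 0 XOR 11 = 11
Nim pile: Grundy value = 57. Running XOR: 11 XOR 57 = 50
octal game heap: Grundy value = 59. Running XOR: 50 XOR 59 = 9
take-away game: Grundy value = 20. Running XOR: 9 XOR 20 = 29
coin game: Grundy value = 10. Running XOR: 29 XOR 10 = 23
Kayles strip: Grundy value = 8. Running XOR: 23 XOR 8 = 31
The combined Grundy value is 31.

31


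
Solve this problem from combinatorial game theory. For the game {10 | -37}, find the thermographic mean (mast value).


Game = {10 | -37}, a switch {a | b} with numbers a > b.
Its thermograph has left wall a - t and right wall b + t, which meet at t = (a - b)/2, where both equal (a + b)/2. So the mast (mean value) is at (a + b)/2.
Mean = (10 + (-37))/2 = -27/2 = -27/2

-27/2


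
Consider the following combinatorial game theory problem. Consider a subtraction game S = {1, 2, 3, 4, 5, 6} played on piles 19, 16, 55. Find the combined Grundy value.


Subtraction set: {1, 2, 3, 4, 5, 6}
For this subtraction set, G(n) = n mod 7 (period = max + 1 = 7).
Pile 1 (size 19): G(19) = 19 mod 7 = 5
Pile 2 (size 16): G(16) = 16 mod 7 = 2
Pile 3 (size 55): G(55) = 55 mod 7 = 6
Total Grundy value = XOR of all: 5 XOR 2 XOR 6 = 1

1


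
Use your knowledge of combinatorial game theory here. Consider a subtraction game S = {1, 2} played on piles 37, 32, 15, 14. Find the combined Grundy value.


Subtraction set: {1, 2}
For this subtraction set, G(n) = n mod 3 (period = max + 1 = 3).
Pile 1 (size 37): G(37) = 37 mod 3 = 1
Pile 2 (size 32): G(32) = 32 mod 3 = 2
Pile 3 (size 15): G(15) = 15 mod 3 = 0
Pile 4 (size 14): G(14) = 14 mod 3 = 2
Total Grundy value = XOR of all: 1 XOR 2 XOR 0 XOR 2 = 1

1


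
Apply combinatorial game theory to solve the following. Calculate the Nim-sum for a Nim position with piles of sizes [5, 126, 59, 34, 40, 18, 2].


We need the XOR (exclusive or) of all pile sizes.
After XOR-ing pile 1 (size 5): 0 XOR 5 = 5
After XOR-ing pile 2 (size 126): 5 XOR 126 = 123
After XOR-ing pile 3 (size 59): 123 XOR 59 = 64
After XOR-ing pile 4 (size 34): 64 XOR 34 = 98
After XOR-ing pile 5 (size 40): 98 XOR 40 = 74
After XOR-ing pile 6 (size 18): 74 XOR 18 = 88
After XOR-ing pile 7 (size 2): 88 XOR 2 = 90
The Nim-value of this position is 90.

90


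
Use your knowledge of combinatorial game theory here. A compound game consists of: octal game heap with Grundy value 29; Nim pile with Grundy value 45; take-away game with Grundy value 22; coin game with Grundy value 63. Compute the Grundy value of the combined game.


By the Sprague-Grundy theorem, the Grundy value of a sum of games is the XOR of individual Grundy values.
octal game heap: Grundy value = 29. Running XOR: 0 XOR 29 = 29
Nim pile: Grundy value = 45. Running XOR: 29 XOR 45 = 48
take-away game: Grundy value = 22. Running XOR: 48 XOR 22 = 38
coin game: Grundy value = 63. Running XOR: 38 XOR 63 = 25
The combined Grundy value is 25.

25


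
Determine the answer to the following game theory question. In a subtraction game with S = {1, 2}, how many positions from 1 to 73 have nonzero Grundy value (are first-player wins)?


Subtraction set S = {1, 2}, so G(n) = n mod 3.
G(n) = 0 when n is a multiple of 3.
Multiples of 3 in [1, 73]: 24
N-positions (nonzero Grundy) = 73 - 24 = 49

49


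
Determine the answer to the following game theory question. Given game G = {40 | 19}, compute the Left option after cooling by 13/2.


Original game: {40 | 19} (a switch {a | b} with a > b).
Cooling by t (for t below the temperature (a - b)/2 = 21/2) taxes each move by t: {a | b} cooled by t is {a - t | b + t}.
Cooling amount: t = 13/2
Cooled Left option: 40 - 13/2 = 67/2
Cooled Right option: 19 + 13/2 = 51/2
Cooled game: {67/2 | 51/2}
Left option = 67/2

67/2


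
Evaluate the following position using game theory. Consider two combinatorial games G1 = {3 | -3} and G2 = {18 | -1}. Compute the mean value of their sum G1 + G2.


G1 = {3 | -3}, G2 = {18 | -1}
Each is a switch {a | b} with numbers a > b; its mean value is (a + b)/2, and mean value is additive over game sums: m(G1 + G2) = m(G1) + m(G2).
Mean of G1 = (3 + (-3))/2 = 0/2 = 0
Mean of G2 = (18 + (-1))/2 = 17/2 = 17/2
Mean of G1 + G2 = 0 + 17/2 = 17/2

17/2


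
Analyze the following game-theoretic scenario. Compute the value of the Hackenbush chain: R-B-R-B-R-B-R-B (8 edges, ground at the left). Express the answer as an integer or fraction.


Edges (from ground): R-B-R-B-R-B-R-B
By Berlekamp's sign-expansion rule, a Blue-Red Hackenbush stalk has the value of the surreal number whose sign sequence is the edge sequence with B -> + and R -> -.
Sign sequence: -+-+-+-+
Trace the sign expansion in the surreal number tree, starting from 0:
Edge 1: R (sign -) -> bounds (-inf, 0), value = -1
Edge 2: B (sign +) -> bounds (-1, 0), value = -1/2
Edge 3: R (sign -) -> bounds (-1, -1/2), value = -3/4
Edge 4: B (sign +) -> bounds (-3/4, -1/2), value = -5/8
Edge 5: R (sign -) -> bounds (-3/4, -5/8), value = -11/16
Edge 6: B (sign +) -> bounds (-11/16, -5/8), value = -21/32
Edge 7: R (sign -) -> bounds (-11/16, -21/32), value = -43/64
Edge 8: B (sign +) -> bounds (-43/64, -21/32), value = -85/128
Game value = -85/128

-85/128


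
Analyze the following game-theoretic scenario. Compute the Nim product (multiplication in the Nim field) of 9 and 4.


Nim multiplication is bilinear over XOR: (u XOR v) * w = (u*w) XOR (v*w).
So we split each operand into its bit components and XOR the pairwise Nim products.
9 = 1 + 8 (as XOR of powers of 2).
4 = 4 (as XOR of powers of 2).
Using the standard Nim-product table on single bits:
  2*2 = 3,   2*4 = 8,   2*8 = 12,
  4*4 = 6,   4*8 = 11,  8*8 = 13,
and  1*x = x (identity), k*l = l*k (commutative).
Pairwise Nim products:
  1 * 4 = 4
  8 * 4 = 11
XOR them: 4 XOR 11 = 15.
Result: 9 * 4 = 15 (in Nim).

15


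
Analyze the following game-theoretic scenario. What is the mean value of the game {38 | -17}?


Game = {38 | -17}, a switch {a | b} with numbers a > b.
Its thermograph has left wall a - t and right wall b + t, which meet at t = (a - b)/2, where both equal (a + b)/2. So the mast (mean value) is at (a + b)/2.
Mean = (38 + (-17))/2 = 21/2 = 21/2

21/2


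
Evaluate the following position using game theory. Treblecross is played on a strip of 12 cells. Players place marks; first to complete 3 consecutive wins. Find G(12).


Treblecross: place X on empty cells; 3-in-a-row wins.
Playing within two cells of an existing X lets the opponent win at once, so sensible play treats the cells i-2..i+2 around each X as dead. The player left with no safe cell loses, so this is a normal-play take-away game on strips of safe cells.
Placing X at cell i (0-indexed) of a strip of k safe cells leaves independent strips of sizes max(0, i-2) and max(0, k-i-3). Hence G(k) = mex{ G(max(0,i-2)) XOR G(max(0,k-i-3)) : 0 <= i < k }, with G(0) = 0.
G(1): splits (0,0):0^0=0 -> mex({0}) = 1
G(2): splits (0,0):0^0=0 -> mex({0}) = 1
G(3): splits (0,0):0^0=0 -> mex({0}) = 1
G(4): splits (0,1):0^1=1 (0,0):0^0=0 -> mex({0, 1}) = 2
G(5): splits (0,2):0^1=1 (0,1):0^1=1 (0,0):0^0=0 -> mex({0, 1}) = 2
G(6) = mex({1}) = 0
G(7) = mex({0, 1, 2}) = 3
G(8) = mex({0, 1, 2}) = 3
G(9) = mex({0, 2}) = 1
G(10) = mex({0, 2, 3}) = 1
G(11) = mex({0, 3}) = 1
G(12) = mex({1, 3}) = 0
Therefore G(12) = 0.

0


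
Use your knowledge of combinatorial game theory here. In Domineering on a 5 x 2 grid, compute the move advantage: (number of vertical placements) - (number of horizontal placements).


Board is 5 x 2 (rows x cols).
Left (vertical) placements: (rows-1) * cols = 4 * 2 = 8
Right (horizontal) placements: rows * (cols-1) = 5 * 1 = 5
Advantage = Left - Right = 8 - 5 = 3

3


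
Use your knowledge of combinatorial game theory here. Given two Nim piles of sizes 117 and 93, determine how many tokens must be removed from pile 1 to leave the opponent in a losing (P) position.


Piles: 117 and 93
Current XOR: 117 XOR 93 = 40 (non-zero, so this is an N-position).
To make the XOR zero, we need to find a move that balances the piles.
For pile 1 (size 117): target = 117 XOR 40 = 93
We reduce pile 1 from 117 to 93.
Tokens removed: 117 - 93 = 24
Verification: 93 XOR 93 = 0

24


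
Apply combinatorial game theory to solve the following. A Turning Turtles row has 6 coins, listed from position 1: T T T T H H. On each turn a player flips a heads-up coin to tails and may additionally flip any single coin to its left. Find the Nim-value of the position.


Coins: T T T T H H
Key fact: a single head at position k behaves exactly like a Nim heap of size k (turning it to T and optionally flipping a coin at j < k corresponds to moving the heap from k to j, or to 0), and heads combine as a disjunctive sum (two heads at the same place would cancel, matching j XOR j = 0). So the Nim-value is the XOR of the 1-indexed positions of the heads.
Face-up positions (1-indexed): [5, 6]
XOR 0 with 5: 0 XOR 5 = 5
XOR 5 with 6: 5 XOR 6 = 3
Nim-value = 3

3


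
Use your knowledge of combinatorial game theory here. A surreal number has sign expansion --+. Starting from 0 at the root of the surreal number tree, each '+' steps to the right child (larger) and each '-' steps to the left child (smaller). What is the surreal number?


Sign expansion: --+
Rule: track bounds (lo, hi), initially (-inf, +inf). On '+', the current value becomes lo and we move to the simplest number in (value, hi): value + 1 if hi = +inf, otherwise the midpoint (value + hi)/2. On '-', the current value becomes hi and we move to value - 1 if lo = -inf, otherwise the midpoint (lo + value)/2.
Start at 0.
Step 1: sign = -, move left. Bounds: (-inf, 0). Value = -1
Step 2: sign = -, move left. Bounds: (-inf, -1). Value = -2
Step 3: sign = +, move right. Bounds: (-2, -1). Value = -3/2
The surreal number with sign expansion --+ is -3/2.

-3/2


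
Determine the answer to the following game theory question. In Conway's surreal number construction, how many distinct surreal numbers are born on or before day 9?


Day 0: {|} = 0 is born. Count = 1.
Day n: the number of surreal numbers born by day n is 2^(n+1) - 1.
By day 0: 2^1 - 1 = 1
By day 1: 2^2 - 1 = 3
By day 2: 2^3 - 1 = 7
By day 3: 2^4 - 1 = 15
By day 4: 2^5 - 1 = 31
By day 5: 2^6 - 1 = 63
By day 6: 2^7 - 1 = 127
By day 7: 2^8 - 1 = 255
By day 8: 2^9 - 1 = 511
By day 9: 2^10 - 1 = 1023
By day 9: 1023 surreal numbers.

1023


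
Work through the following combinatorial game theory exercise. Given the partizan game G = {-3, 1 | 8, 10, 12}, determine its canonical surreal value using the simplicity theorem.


Left options: {-3, 1}, max = 1
Right options: {8, 10, 12}, min = 8
All options are numbers and max(Left) < min(Right), so by the simplicity theorem the value is the simplest (earliest-born) number strictly between 1 and 8.
Integers 2 through 7 all lie strictly between 1 and 8.
Among integers, the simplest (lowest birthday = smallest |n|; 0 is born on day 0, +-n on day n) is 2.
No non-integer in the interval can be simpler: if x is a non-integer in the interval, then floor(x) or ceil(x) also lies in the interval (the interval contains an integer), and both are proper prefixes of x's sign expansion, i.e. born earlier. So the game value is 2.
Game value = 2

2


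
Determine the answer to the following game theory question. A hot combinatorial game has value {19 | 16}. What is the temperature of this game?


The game is {19 | 16}, a switch {a | b} with numbers a > b.
Cooling {a | b} by t gives {a - t | b + t}, which stops being hot when a - t = b + t, i.e. at t = (a - b)/2. So the temperature of a switch is (a - b)/2.
Temperature = (Left option - Right option) / 2
= (19 - (16)) / 2
= 3 / 2
= 3/2

3/2


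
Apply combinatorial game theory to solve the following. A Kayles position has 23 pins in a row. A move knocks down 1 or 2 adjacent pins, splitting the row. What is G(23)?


Kayles: a move removes 1 or 2 adjacent pins from a contiguous row.
Removing pins from a row of k leaves two independent rows (a, b) with a + b = k - 1 (one pin) or a + b = k - 2 (two pins); an end removal gives a = 0.
By Sprague-Grundy, G(k) = mex{ G(a) XOR G(b) } over all these splits. G(0) = 0.
G(1): splits (0,0):0^0=0 -> mex({0}) = 1
G(2): splits (0,1):0^1=1 (0,0):0^0=0 -> mex({0, 1}) = 2
G(3): splits (0,2):0^2=2 (1,1):1^1=0 (0,1):0^1=1 -> mex({0, 1, 2}) = 3
G(4): splits (0,3):0^3=3 (1,2):1^2=3 (0,2):0^2=2 (1,1):1^1=0 -> mex({0, 2, 3}) = 1
G(5): splits (0,4):0^1=1 (1,3):1^3=2 (2,2):2^2=0 (0,3):0^3=3 (1,2):1^2=3 -> mex({0, 1, 2, 3}) = 4
G(6) = mex({0, 1, 2, 4}) = 3
G(7) = mex({0, 1, 3, 4, 5}) = 2
G(8) = mex({0, 2, 3, 5, 6}) = 1
G(9) = mex({0, 1, 2, 3, 6, 7}) = 4
G(10) = mex({0, 1, 3, 4, 5, 7}) = 2
G(11) = mex({0, 1, 2, 3, 4, 5}) = 6
G(12) = mex({0, 1, 2, 3, 5, 6, 7}) = 4
G(13) = mex({0, 2, 3, 4, 6, 7}) = 1
G(14) = mex({0, 1, 4, 5, 6, 7}) = 2
G(15) = mex({0, 1, 2, 3, 4, 5, 6}) = 7
G(16) = mex({0, 2, 3, 5, 6, 7}) = 1
G(17) = mex({0, 1, 2, 3, 5, 6, 7}) = 4
G(18) = mex({0, 1, 2, 4, 5, 6}) = 3
G(19) = mex({0, 1, 3, 4, 5, 7}) = 2
G(20) = mex({0, 2, 3, 4, 5, 6, 7}) = 1
G(21) = mex({0, 1, 2, 3, 5, 6, 7}) = 4
G(22) = mex({0, 1, 2, 3, 4, 5, 7}) = 6
G(23) = mex({0, 1, 2, 3, 4, 5, 6}) = 7
Therefore G(23) = 7.

7


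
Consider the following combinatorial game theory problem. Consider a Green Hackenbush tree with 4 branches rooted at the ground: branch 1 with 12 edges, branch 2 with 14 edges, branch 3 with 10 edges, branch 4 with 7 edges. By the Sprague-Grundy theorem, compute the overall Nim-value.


The tree has 4 branches from the ground vertex.
In Green Hackenbush, the Nim-value of a simple path of length k is k.
Branch 1: length 12, Nim-value = 12
Branch 2: length 14, Nim-value = 14
Branch 3: length 10, Nim-value = 10
Branch 4: length 7, Nim-value = 7
Total Nim-value = XOR of all branch values:
0 XOR 12 = 12
12 XOR 14 = 2
2 XOR 10 = 8
8 XOR 7 = 15
Nim-value of the tree = 15

15


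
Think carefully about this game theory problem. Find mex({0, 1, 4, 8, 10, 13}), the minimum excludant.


Set = {0, 1, 4, 8, 10, 13}
0 is in the set.
1 is in the set.
2 is NOT in the set. This is the mex.
mex = 2

2


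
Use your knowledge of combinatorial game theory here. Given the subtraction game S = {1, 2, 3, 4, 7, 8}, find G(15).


The subtraction set is S = {1, 2, 3, 4, 7, 8}.
G(k) = mex{ G(k - s) : s in S, s <= k }. We compute iteratively: G(0) = 0.
G(1) = mex({0}) = 1
G(2) = mex({0, 1}) = 2
G(3) = mex({0, 1, 2}) = 3
G(4) = mex({0, 1, 2, 3}) = 4
G(5) = mex({1, 2, 3, 4}) = 0
G(6) = mex({0, 2, 3, 4}) = 1
G(7) = mex({0, 1, 3, 4}) = 2
G(8) = mex({0, 1, 2, 4}) = 3
G(9) = mex({0, 1, 2, 3}) = 4
G(10) = mex({1, 2, 3, 4}) = 0
G(11) = mex({0, 2, 3, 4}) = 1
G(12) = mex({0, 1, 3, 4}) = 2
Observe that G(5)..G(12) = 0, 1, 2, 3, 4, 0, 1, 2 repeats G(0)..G(7) = 0, 1, 2, 3, 4, 0, 1, 2.
For k >= max(S) = 8, G(k) is determined by the previous 8 values G(k-8)..G(k-1); a window of 8 consecutive values has recurred shifted by 5, so by induction G(k + 5) = G(k) for all k >= 0: the sequence is periodic from the start with period 5.
One period: G(0..4) = 0, 1, 2, 3, 4.
15 mod 5 = 0, so G(15) = G(0) = 0.

0


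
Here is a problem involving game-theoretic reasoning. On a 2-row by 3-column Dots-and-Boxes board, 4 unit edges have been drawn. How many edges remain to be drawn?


Grid: 2 x 3 boxes, i.e. 3 rows and 4 columns of dots.
Horizontal edges: (rows + 1) * cols = 3 * 3 = 9
Vertical edges: rows * (cols + 1) = 2 * 4 = 8
Total edges: 9 + 8 = 17
Edges drawn: 4
Remaining: 17 - 4 = 13

13


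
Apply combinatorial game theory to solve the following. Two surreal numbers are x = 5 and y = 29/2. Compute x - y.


x = 5, y = 29/2
Converting to common denominator: 2
x = 10/2, y = 29/2
x - y = 5 - 29/2 = -19/2

-19/2


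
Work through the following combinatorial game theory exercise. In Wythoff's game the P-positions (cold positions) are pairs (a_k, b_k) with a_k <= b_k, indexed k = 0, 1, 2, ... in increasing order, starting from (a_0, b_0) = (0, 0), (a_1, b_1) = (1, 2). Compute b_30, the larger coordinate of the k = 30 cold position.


By Wythoff's theorem, a_k = floor(k * phi) and b_k = floor(k * phi^2) = a_k + k, where phi = (1 + sqrt(5))/2 is the golden ratio.
phi = (1 + sqrt(5))/2 = 1.618034
phi^2 = phi + 1 = 2.618034
k = 30
k * phi^2 = 30 * 2.618034 = 78.541020
b_30 = floor(k * phi^2) = 78 (check: a_30 + k = 48 + 30 = 78)

78


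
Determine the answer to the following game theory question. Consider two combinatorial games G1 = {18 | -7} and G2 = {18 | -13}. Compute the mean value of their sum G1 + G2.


G1 = {18 | -7}, G2 = {18 | -13}
Each is a switch {a | b} with numbers a > b; its mean value is (a + b)/2, and mean value is additive over game sums: m(G1 + G2) = m(G1) + m(G2).
Mean of G1 = (18 + (-7))/2 = 11/2 = 11/2
Mean of G2 = (18 + (-13))/2 = 5/2 = 5/2
Mean of G1 + G2 = 11/2 + 5/2 = 8

8


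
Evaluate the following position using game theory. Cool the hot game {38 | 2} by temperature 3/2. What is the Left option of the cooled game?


Original game: {38 | 2} (a switch {a | b} with a > b).
Cooling by t (for t below the temperature (a - b)/2 = 18) taxes each move by t: {a | b} cooled by t is {a - t | b + t}.
Cooling amount: t = 3/2
Cooled Left option: 38 - 3/2 = 73/2
Cooled Right option: 2 + 3/2 = 7/2
Cooled game: {73/2 | 7/2}
Left option = 73/2

73/2


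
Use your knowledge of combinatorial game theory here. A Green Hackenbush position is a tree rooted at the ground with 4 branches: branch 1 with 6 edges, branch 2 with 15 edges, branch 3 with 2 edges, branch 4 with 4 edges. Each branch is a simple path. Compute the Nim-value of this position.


The tree has 4 branches from the ground vertex.
In Green Hackenbush, the Nim-value of a simple path of length k is k.
Branch 1: length 6, Nim-value = 6
Branch 2: length 15, Nim-value = 15
Branch 3: length 2, Nim-value = 2
Branch 4: length 4, Nim-value = 4
Total Nim-value = XOR of all branch values:
0 XOR 6 = 6
6 XOR 15 = 9
9 XOR 2 = 11
11 XOR 4 = 15
Nim-value of the tree = 15

15


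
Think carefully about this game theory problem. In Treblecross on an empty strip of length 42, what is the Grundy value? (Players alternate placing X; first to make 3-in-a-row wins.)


Treblecross: place X on empty cells; 3-in-a-row wins.
Playing within two cells of an existing X lets the opponent win at once, so sensible play treats the cells i-2..i+2 around each X as dead. The player left with no safe cell loses, so this is a normal-play take-away game on strips of safe cells.
Placing X at cell i (0-indexed) of a strip of k safe cells leaves independent strips of sizes max(0, i-2) and max(0, k-i-3). Hence G(k) = mex{ G(max(0,i-2)) XOR G(max(0,k-i-3)) : 0 <= i < k }, with G(0) = 0.
G(1): splits (0,0):0^0=0 -> mex({0}) = 1
G(2): splits (0,0):0^0=0 -> mex({0}) = 1
G(3): splits (0,0):0^0=0 -> mex({0}) = 1
G(4): splits (0,1):0^1=1 (0,0):0^0=0 -> mex({0, 1}) = 2
G(5): splits (0,2):0^1=1 (0,1):0^1=1 (0,0):0^0=0 -> mex({0, 1}) = 2
G(6) = mex({1}) = 0
G(7) = mex({0, 1, 2}) = 3
G(8) = mex({0, 1, 2}) = 3
G(9) = mex({0, 2}) = 1
G(10) = mex({0, 2, 3}) = 1
G(11) = mex({0, 3}) = 1
G(12) = mex({1, 3}) = 0
G(13) = mex({0, 1, 2, 3}) = 4
G(14) = mex({0, 1, 2}) = 3
G(15) = mex({0, 1, 2}) = 3
G(16) = mex({0, 1, 2, 4}) = 3
G(17) = mex({0, 1, 3, 4}) = 2
G(18) = mex({0, 1, 3, 4}) = 2
G(19) = mex({0, 1, 3, 5}) = 2
G(20) = mex({0, 1, 2, 3, 5}) = 4
G(21) = mex({0, 1, 2, 3, 5}) = 4
G(22) = mex({1, 2, 6}) = 0
G(23) = mex({0, 1, 2, 3, 4, 6}) = 5
G(24) = mex({0, 1, 2, 3, 4}) = 5
G(25) = mex({0, 1, 3, 4, 7}) = 2
G(26) = mex({0, 1, 3, 4, 5, 7}) = 2
G(27) = mex({0, 1, 3, 5}) = 2
G(28) = mex({0, 1, 2, 5}) = 3
G(29) = mex({0, 1, 2, 4, 5, 6}) = 3
G(30) = mex({1, 2, 4, 6}) = 0
G(31) = mex({0, 1, 2, 3, 4, 6}) = 5
G(32) = mex({1, 2, 3, 4, 7}) = 0
G(33) = mex({0, 3, 7}) = 1
G(34) = mex({0, 2, 3, 5, 7}) = 1
G(35) = mex({0, 2, 3, 5, 6}) = 1
G(36) = mex({0, 1, 2, 5, 6}) = 3
G(37) = mex({0, 1, 2, 4, 5, 6}) = 3
G(38) = mex({0, 1, 2, 4}) = 3
G(39) = mex({0, 1, 2, 3, 4, 7}) = 5
G(40) = mex({0, 1, 2, 3, 4, 5, 7}) = 6
G(41) = mex({0, 1, 2, 3, 5, 7}) = 4
G(42) = mex({0, 1, 2, 3, 5, 6, 7}) = 4
Therefore G(42) = 4.

4


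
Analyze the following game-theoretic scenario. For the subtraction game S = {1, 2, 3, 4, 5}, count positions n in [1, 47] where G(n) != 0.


Subtraction set S = {1, 2, 3, 4, 5}, so G(n) = n mod 6.
G(n) = 0 when n is a multiple of 6.
Multiples of 6 in [1, 47]: 7
N-positions (nonzero Grundy) = 47 - 7 = 40

40


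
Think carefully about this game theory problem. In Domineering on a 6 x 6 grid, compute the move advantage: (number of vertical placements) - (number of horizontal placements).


Board is 6 x 6 (rows x cols).
Left (vertical) placements: (rows-1) * cols = 5 * 6 = 30
Right (horizontal) placements: rows * (cols-1) = 6 * 5 = 30
Advantage = Left - Right = 30 - 30 = 0

0


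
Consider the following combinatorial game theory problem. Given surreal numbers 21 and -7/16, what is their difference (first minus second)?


x = 21, y = -7/16
Converting to common denominator: 16
x = 336/16, y = -7/16
x - y = 21 - -7/16 = 343/16

343/16


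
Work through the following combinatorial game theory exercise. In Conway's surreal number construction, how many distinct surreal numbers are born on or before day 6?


Day 0: {|} = 0 is born. Count = 1.
Day n: the number of surreal numbers born by day n is 2^(n+1) - 1.
By day 0: 2^1 - 1 = 1
By day 1: 2^2 - 1 = 3
By day 2: 2^3 - 1 = 7
By day 3: 2^4 - 1 = 15
By day 4: 2^5 - 1 = 31
By day 5: 2^6 - 1 = 63
By day 6: 2^7 - 1 = 127
By day 6: 127 surreal numbers.

127


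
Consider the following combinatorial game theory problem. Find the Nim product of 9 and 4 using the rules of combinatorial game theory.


Nim multiplication is bilinear over XOR: (u XOR v) * w = (u*w) XOR (v*w).
So we split each operand into its bit components and XOR the pairwise Nim products.
9 = 1 + 8 (as XOR of powers of 2).
4 = 4 (as XOR of powers of 2).
Using the standard Nim-product table on single bits:
  2*2 = 3,   2*4 = 8,   2*8 = 12,
  4*4 = 6,   4*8 = 11,  8*8 = 13,
and  1*x = x (identity), k*l = l*k (commutative).
Pairwise Nim products:
  1 * 4 = 4
  8 * 4 = 11
XOR them: 4 XOR 11 = 15.
Result: 9 * 4 = 15 (in Nim).

15


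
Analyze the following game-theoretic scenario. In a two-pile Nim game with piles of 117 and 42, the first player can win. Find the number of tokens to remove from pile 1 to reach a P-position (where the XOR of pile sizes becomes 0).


Piles: 117 and 42
Current XOR: 117 XOR 42 = 95 (non-zero, so this is an N-position).
To make the XOR zero, we need to find a move that balances the piles.
For pile 1 (size 117): target = 117 XOR 95 = 42
We reduce pile 1 from 117 to 42.
Tokens removed: 117 - 42 = 75
Verification: 42 XOR 42 = 0

75


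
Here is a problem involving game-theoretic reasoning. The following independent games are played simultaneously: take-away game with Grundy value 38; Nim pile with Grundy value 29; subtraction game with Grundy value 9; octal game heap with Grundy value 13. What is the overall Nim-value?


By the Sprague-Grundy theorem, the Grundy value of a sum of games is the XOR of individual Grundy values.
take-away game: Grundy value = 38. Running XOR: 0 XOR 38 = 38
Nim pile: Grundy value = 29. Running XOR: 38 XOR 29 = 59
subtraction game: Grundy value = 9. Running XOR: 59 XOR 9 = 50
octal game heap: Grundy value = 13. Running XOR: 50 XOR 13 = 63
The combined Grundy value is 63.

63


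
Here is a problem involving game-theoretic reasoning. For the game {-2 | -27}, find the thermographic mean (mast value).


Game = {-2 | -27}, a switch {a | b} with numbers a > b.
Its thermograph has left wall a - t and right wall b + t, which meet at t = (a - b)/2, where both equal (a + b)/2. So the mast (mean value) is at (a + b)/2.
Mean = (-2 + (-27))/2 = -29/2 = -29/2

-29/2


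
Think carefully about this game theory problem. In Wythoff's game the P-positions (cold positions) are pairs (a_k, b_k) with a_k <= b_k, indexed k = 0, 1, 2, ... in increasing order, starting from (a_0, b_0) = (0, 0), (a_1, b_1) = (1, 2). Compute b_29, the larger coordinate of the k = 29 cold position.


By Wythoff's theorem, a_k = floor(k * phi) and b_k = floor(k * phi^2) = a_k + k, where phi = (1 + sqrt(5))/2 is the golden ratio.
phi = (1 + sqrt(5))/2 = 1.618034
phi^2 = phi + 1 = 2.618034
k = 29
k * phi^2 = 29 * 2.618034 = 75.922986
b_29 = floor(k * phi^2) = 75 (check: a_29 + k = 46 + 29 = 75)

75


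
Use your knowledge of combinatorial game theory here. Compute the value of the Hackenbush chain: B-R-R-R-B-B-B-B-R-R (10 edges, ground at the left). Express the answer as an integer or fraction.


Edges (from ground): B-R-R-R-B-B-B-B-R-R
By Berlekamp's sign-expansion rule, a Blue-Red Hackenbush stalk has the value of the surreal number whose sign sequence is the edge sequence with B -> + and R -> -.
Sign sequence: +---++++--
Trace the sign expansion in the surreal number tree, starting from 0:
Edge 1: B (sign +) -> bounds (0, +inf), value = 1
Edge 2: R (sign -) -> bounds (0, 1), value = 1/2
Edge 3: R (sign -) -> bounds (0, 1/2), value = 1/4
Edge 4: R (sign -) -> bounds (0, 1/4), value = 1/8
Edge 5: B (sign +) -> bounds (1/8, 1/4), value = 3/16
Edge 6: B (sign +) -> bounds (3/16, 1/4), value = 7/32
Edge 7: B (sign +) -> bounds (7/32, 1/4), value = 15/64
Edge 8: B (sign +) -> bounds (15/64, 1/4), value = 31/128
Edge 9: R (sign -) -> bounds (15/64, 31/128), value = 61/256
Edge 10: R (sign -) -> bounds (15/64, 61/256), value = 121/512
Game value = 121/512

121/512


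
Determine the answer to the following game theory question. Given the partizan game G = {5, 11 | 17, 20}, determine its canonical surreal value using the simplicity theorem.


Left options: {5, 11}, max = 11
Right options: {17, 20}, min = 17
All options are numbers and max(Left) < min(Right), so by the simplicity theorem the value is the simplest (earliest-born) number strictly between 11 and 17.
Integers 12 through 16 all lie strictly between 11 and 17.
Among integers, the simplest (lowest birthday = smallest |n|; 0 is born on day 0, +-n on day n) is 12.
No non-integer in the interval can be simpler: if x is a non-integer in the interval, then floor(x) or ceil(x) also lies in the interval (the interval contains an integer), and both are proper prefixes of x's sign expansion, i.e. born earlier. So the game value is 12.
Game value = 12

12


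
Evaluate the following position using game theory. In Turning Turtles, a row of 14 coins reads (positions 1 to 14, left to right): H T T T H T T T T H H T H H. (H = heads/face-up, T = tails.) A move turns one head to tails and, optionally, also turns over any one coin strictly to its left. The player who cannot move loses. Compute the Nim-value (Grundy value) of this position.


Coins: H T T T H T T T T H H T H H
Key fact: a single head at position k behaves exactly like a Nim heap of size k (turning it to T and optionally flipping a coin at j < k corresponds to moving the heap from k to j, or to 0), and heads combine as a disjunctive sum (two heads at the same place would cancel, matching j XOR j = 0). So the Nim-value is the XOR of the 1-indexed positions of the heads.
Face-up positions (1-indexed): [1, 5, 10, 11, 13, 14]
XOR 0 with 1: 0 XOR 1 = 1
XOR 1 with 5: 1 XOR 5 = 4
XOR 4 with 10: 4 XOR 10 = 14
XOR 14 with 11: 14 XOR 11 = 5
XOR 5 with 13: 5 XOR 13 = 8
XOR 8 with 14: 8 XOR 14 = 6
Nim-value = 6

6


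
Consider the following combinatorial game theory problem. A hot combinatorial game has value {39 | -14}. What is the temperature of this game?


The game is {39 | -14}, a switch {a | b} with numbers a > b.
Cooling {a | b} by t gives {a - t | b + t}, which stops being hot when a - t = b + t, i.e. at t = (a - b)/2. So the temperature of a switch is (a - b)/2.
Temperature = (Left option - Right option) / 2
= (39 - (-14)) / 2
= 53 / 2
= 53/2

53/2


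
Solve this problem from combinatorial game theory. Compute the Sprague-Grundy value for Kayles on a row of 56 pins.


Kayles: a move removes 1 or 2 adjacent pins from a contiguous row.
Removing pins from a row of k leaves two independent rows (a, b) with a + b = k - 1 (one pin) or a + b = k - 2 (two pins); an end removal gives a = 0.
By Sprague-Grundy, G(k) = mex{ G(a) XOR G(b) } over all these splits. G(0) = 0.
G(1): splits (0,0):0^0=0 -> mex({0}) = 1
G(2): splits (0,1):0^1=1 (0,0):0^0=0 -> mex({0, 1}) = 2
G(3): splits (0,2):0^2=2 (1,1):1^1=0 (0,1):0^1=1 -> mex({0, 1, 2}) = 3
G(4): splits (0,3):0^3=3 (1,2):1^2=3 (0,2):0^2=2 (1,1):1^1=0 -> mex({0, 2, 3}) = 1
G(5): splits (0,4):0^1=1 (1,3):1^3=2 (2,2):2^2=0 (0,3):0^3=3 (1,2):1^2=3 -> mex({0, 1, 2, 3}) = 4
G(6) = mex({0, 1, 2, 4}) = 3
G(7) = mex({0, 1, 3, 4, 5}) = 2
G(8) = mex({0, 2, 3, 5, 6}) = 1
G(9) = mex({0, 1, 2, 3, 6, 7}) = 4
G(10) = mex({0, 1, 3, 4, 5, 7}) = 2
G(11) = mex({0, 1, 2, 3, 4, 5}) = 6
G(12) = mex({0, 1, 2, 3, 5, 6, 7}) = 4
G(13) = mex({0, 2, 3, 4, 6, 7}) = 1
G(14) = mex({0, 1, 4, 5, 6, 7}) = 2
G(15) = mex({0, 1, 2, 3, 4, 5, 6}) = 7
G(16) = mex({0, 2, 3, 5, 6, 7}) = 1
G(17) = mex({0, 1, 2, 3, 5, 6, 7}) = 4
G(18) = mex({0, 1, 2, 4, 5, 6}) = 3
G(19) = mex({0, 1, 3, 4, 5, 7}) = 2
G(20) = mex({0, 2, 3, 4, 5, 6, 7}) = 1
G(21) = mex({0, 1, 2, 3, 5, 6, 7}) = 4
G(22) = mex({0, 1, 2, 3, 4, 5, 7}) = 6
G(23) = mex({0, 1, 2, 3, 4, 5, 6}) = 7
G(24) = mex({0, 1, 2, 3, 5, 6, 7}) = 4
G(25) = mex({0, 2, 3, 4, 6, 7}) = 1
G(26) = mex({0, 1, 3, 4, 5, 6, 7}) = 2
G(27) = mex({0, 1, 2, 3, 4, 5, 6, 7}) = 8
G(28) = mex({0, 1, 2, 3, 4, 6, 7, 8}) = 5
G(29) = mex({0, 1, 2, 3, 5, 6, 7, 8, 9}) = 4
G(30) = mex({0, 1, 2, 3, 4, 5, 6, 9, 10}) = 7
G(31) = mex({0, 1, 3, 4, 5, 7, 10, 11}) = 2
G(32) = mex({0, 2, 3, 4, 5, 6, 7, 9, 11}) = 1
G(33) = mex({0, 1, 2, 3, 4, 5, 6, 7, 9, 12}) = 8
G(34) = mex({0, 1, 2, 3, 4, 5, 7, 8, 11, 12}) = 6
G(35) = mex({0, 1, 2, 3, 4, 5, 6, 8, 9, 10, 11}) = 7
G(36) = mex({0, 1, 2, 3, 5, 6, 7, 9, 10}) = 4
G(37) = mex({0, 2, 3, 4, 6, 7, 9, 10, 11, 12}) = 1
G(38) = mex({0, 1, 3, 4, 5, 6, 7, 9, 10, 11, 12}) = 2
G(39) = mex({0, 1, 2, 4, 5, 6, 7, 9, 10, 12, 14}) = 3
G(40) = mex({0, 2, 3, 4, 6, 7, 11, 12, 14}) = 1
G(41) = mex({0, 1, 2, 3, 5, 6, 7, 9, 10, 11, 12}) = 4
G(42) = mex({0, 1, 2, 3, 4, 5, 6, 9, 10}) = 7
G(43) = mex({0, 1, 3, 4, 5, 7, 9, 10, 12, 15}) = 2
G(44) = mex({0, 2, 3, 4, 5, 6, 7, 9, 10, 12, 15}) = 1
G(45) = mex({0, 1, 2, 3, 4, 5, 6, 7, 9, 10, 12, 14}) = 8
G(46) = mex({0, 1, 3, 4, 5, 7, 8, 11, 12, 14}) = 2
G(47) = mex({0, 1, 2, 3, 4, 5, 6, 8, 9, 10, 11, 12}) = 7
G(48) = mex({0, 1, 2, 3, 5, 6, 7, 9, 10}) = 4
G(49) = mex({0, 2, 3, 4, 6, 7, 9, 10, 11, 12, 15}) = 1
G(50) = mex({0, 1, 4, 5, 6, 7, 9, 11, 12, 14, 15}) = 2
G(51) = mex({0, 1, 2, 3, 4, 5, 6, 7, 9, 12, 14, 15}) = 8
G(52) = mex({0, 2, 3, 4, 5, 6, 7, 8, 11, 12, 15}) = 1
G(53) = mex({0, 1, 2, 3, 5, 6, 7, 8, 9, 10, 11, 12}) = 4
G(54) = mex({0, 1, 2, 3, 4, 5, 6, 9, 10}) = 7
G(55) = mex({0, 1, 3, 4, 5, 7, 9, 10, 11, 12}) = 2
G(56) = mex({0, 2, 3, 4, 5, 6, 7, 9, 10, 11, 12, 13, 14}) = 1
Therefore G(56) = 1.

1


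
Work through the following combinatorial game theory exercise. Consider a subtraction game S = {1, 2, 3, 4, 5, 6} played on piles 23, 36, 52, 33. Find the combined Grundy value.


Subtraction set: {1, 2, 3, 4, 5, 6}
For this subtraction set, G(n) = n mod 7 (period = max + 1 = 7).
Pile 1 (size 23): G(23) = 23 mod 7 = 2
Pile 2 (size 36): G(36) = 36 mod 7 = 1
Pile 3 (size 52): G(52) = 52 mod 7 = 3
Pile 4 (size 33): G(33) = 33 mod 7 = 5
Total Grundy value = XOR of all: 2 XOR 1 XOR 3 XOR 5 = 5

5


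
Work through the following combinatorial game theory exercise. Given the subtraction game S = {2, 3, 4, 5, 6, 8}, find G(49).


The subtraction set is S = {2, 3, 4, 5, 6, 8}.
G(k) = mex{ G(k - s) : s in S, s <= k }. We compute iteratively: G(0) = 0.
G(1) = mex({}) = 0
G(2) = mex({0}) = 1
G(3) = mex({0}) = 1
G(4) = mex({0, 1}) = 2
G(5) = mex({0, 1}) = 2
G(6) = mex({0, 1, 2}) = 3
G(7) = mex({0, 1, 2}) = 3
G(8) = mex({0, 1, 2, 3}) = 4
G(9) = mex({0, 1, 2, 3}) = 4
G(10) = mex({1, 2, 3, 4}) = 0
G(11) = mex({1, 2, 3, 4}) = 0
G(12) = mex({0, 2, 3, 4}) = 1
G(13) = mex({0, 2, 3, 4}) = 1
G(14) = mex({0, 1, 3, 4}) = 2
G(15) = mex({0, 1, 3, 4}) = 2
G(16) = mex({0, 1, 2, 4}) = 3
G(17) = mex({0, 1, 2, 4}) = 3
Observe that G(10)..G(17) = 0, 0, 1, 1, 2, 2, 3, 3 repeats G(0)..G(7) = 0, 0, 1, 1, 2, 2, 3, 3.
For k >= max(S) = 8, G(k) is determined by the previous 8 values G(k-8)..G(k-1); a window of 8 consecutive values has recurred shifted by 10, so by induction G(k + 10) = G(k) for all k >= 0: the sequence is periodic from the start with period 10.
One period: G(0..9) = 0, 0, 1, 1, 2, 2, 3, 3, 4, 4.
49 mod 10 = 9, so G(49) = G(9) = 4.

4
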